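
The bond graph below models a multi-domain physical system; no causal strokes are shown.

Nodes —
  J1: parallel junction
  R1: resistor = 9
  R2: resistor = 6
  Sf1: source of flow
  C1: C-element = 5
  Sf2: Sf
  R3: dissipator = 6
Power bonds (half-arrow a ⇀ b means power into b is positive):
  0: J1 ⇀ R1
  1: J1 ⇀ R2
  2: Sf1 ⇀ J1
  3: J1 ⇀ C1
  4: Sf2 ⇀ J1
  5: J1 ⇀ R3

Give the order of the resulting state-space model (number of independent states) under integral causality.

#2 stroke at Sf1  (Sf1 (Sf) sets flow on bond)
#4 stroke at Sf2  (Sf2 (Sf) sets flow on bond)
#3 stroke at J1  (C1 integral (e out))
#0 stroke at R1  (J1 effort already set via bond 3)
#1 stroke at R2  (common-e at J1 fixed by 3)
#5 stroke at R3  (common-e at J1 fixed by 3)

1  (C1 all integral)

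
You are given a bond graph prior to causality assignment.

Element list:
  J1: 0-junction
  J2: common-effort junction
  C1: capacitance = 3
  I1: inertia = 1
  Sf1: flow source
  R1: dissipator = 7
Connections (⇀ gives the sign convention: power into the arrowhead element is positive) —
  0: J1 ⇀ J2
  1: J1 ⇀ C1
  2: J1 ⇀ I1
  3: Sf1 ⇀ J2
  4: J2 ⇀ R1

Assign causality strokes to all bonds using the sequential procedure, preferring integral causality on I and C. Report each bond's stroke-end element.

#3 stroke at Sf1  (Sf1 fixes flow; stroke at Sf1)
#1 stroke at J1  (C1: C, integral causality)
#0 stroke at J2  (J1: bond 1 brought effort, rest push out)
#2 stroke at I1  (common-e at J1 fixed by 1)
#4 stroke at R1  (common-e at J2 fixed by 0)

b0 →J2
b1 →J1
b2 →I1
b3 →Sf1
b4 →R1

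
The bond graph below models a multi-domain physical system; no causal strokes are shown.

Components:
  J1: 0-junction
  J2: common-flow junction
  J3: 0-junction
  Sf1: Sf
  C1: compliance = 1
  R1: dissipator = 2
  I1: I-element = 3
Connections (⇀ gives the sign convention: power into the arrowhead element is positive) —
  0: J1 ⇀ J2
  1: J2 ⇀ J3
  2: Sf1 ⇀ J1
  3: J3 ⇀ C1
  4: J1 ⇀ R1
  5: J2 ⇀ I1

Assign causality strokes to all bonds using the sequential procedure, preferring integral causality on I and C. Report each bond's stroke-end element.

β0 stroke at J2
β1 stroke at J2
β2 stroke at Sf1
β3 stroke at J3
β4 stroke at J1
β5 stroke at I1

β2 →Sf1  (Sf1 fixes flow; stroke at Sf1)
β3 →J3  (C1: C, integral causality)
β1 →J2  (0-jn J3 has e-setter on 3)
β5 →I1  (I1: I, integral causality)
β0 →J2  (1-jn J2 has f-setter on 5)
β4 →J1  (J1: last free bond brings effort in)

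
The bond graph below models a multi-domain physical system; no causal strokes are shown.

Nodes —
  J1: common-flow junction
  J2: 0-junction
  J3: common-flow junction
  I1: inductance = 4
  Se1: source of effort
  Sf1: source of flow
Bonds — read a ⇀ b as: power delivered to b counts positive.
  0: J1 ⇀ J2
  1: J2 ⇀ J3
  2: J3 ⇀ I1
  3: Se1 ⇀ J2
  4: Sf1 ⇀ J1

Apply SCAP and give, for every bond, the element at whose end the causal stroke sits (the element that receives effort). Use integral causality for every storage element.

#3 |J2  (Se1 fixes effort; stroke away)
#4 |Sf1  (source Sf1 imposes f)
#0 |J1  (J1 flow already set via bond 4)
#1 |J3  (J2 effort already set via bond 3)
#2 |I1  (J3 needs exactly one f-in)

b0 →J1
b1 →J3
b2 →I1
b3 →J2
b4 →Sf1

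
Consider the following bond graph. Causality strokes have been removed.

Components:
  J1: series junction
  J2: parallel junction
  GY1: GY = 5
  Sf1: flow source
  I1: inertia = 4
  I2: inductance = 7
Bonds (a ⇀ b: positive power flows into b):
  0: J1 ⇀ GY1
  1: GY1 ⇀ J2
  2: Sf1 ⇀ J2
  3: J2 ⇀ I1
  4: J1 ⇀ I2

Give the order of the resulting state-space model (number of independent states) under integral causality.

bond 2 stroke at Sf1  (Sf1: flow source, stroke at near end)
bond 3 stroke at I1  (I1 integral (f out))
bond 1 stroke at J2  (closing 0-jn rule on J2)
bond 0 stroke at J1  (GY GY1: same side as bond 1)
bond 4 stroke at I2  (closing 1-jn rule on J1)

2  (I1, I2 all integral)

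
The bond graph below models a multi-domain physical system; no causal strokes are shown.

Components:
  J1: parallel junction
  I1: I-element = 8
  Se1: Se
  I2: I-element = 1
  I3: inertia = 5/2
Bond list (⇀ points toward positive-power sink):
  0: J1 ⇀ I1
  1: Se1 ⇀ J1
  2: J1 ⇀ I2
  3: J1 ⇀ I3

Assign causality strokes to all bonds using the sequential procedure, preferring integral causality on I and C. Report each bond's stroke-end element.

#1 stroke at J1  (Se1 (Se) sets effort on bond)
#0 stroke at I1  (J1 effort already set via bond 1)
#2 stroke at I2  (common-e at J1 fixed by 1)
#3 stroke at I3  (J1: bond 1 brought effort, rest push out)

β0 stroke at I1
β1 stroke at J1
β2 stroke at I2
β3 stroke at I3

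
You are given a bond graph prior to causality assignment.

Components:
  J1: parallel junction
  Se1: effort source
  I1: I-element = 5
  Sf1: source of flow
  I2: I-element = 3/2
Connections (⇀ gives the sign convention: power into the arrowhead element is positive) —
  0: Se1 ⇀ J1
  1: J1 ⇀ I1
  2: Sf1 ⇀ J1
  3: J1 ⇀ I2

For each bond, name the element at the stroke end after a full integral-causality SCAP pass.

bond 0 stroke at J1
bond 1 stroke at I1
bond 2 stroke at Sf1
bond 3 stroke at I2

b0 stroke at J1  (Se1 fixes effort; stroke away)
b2 stroke at Sf1  (source Sf1 imposes f)
b1 stroke at I1  (J1 effort already set via bond 0)
b3 stroke at I2  (J1: bond 0 brought effort, rest push out)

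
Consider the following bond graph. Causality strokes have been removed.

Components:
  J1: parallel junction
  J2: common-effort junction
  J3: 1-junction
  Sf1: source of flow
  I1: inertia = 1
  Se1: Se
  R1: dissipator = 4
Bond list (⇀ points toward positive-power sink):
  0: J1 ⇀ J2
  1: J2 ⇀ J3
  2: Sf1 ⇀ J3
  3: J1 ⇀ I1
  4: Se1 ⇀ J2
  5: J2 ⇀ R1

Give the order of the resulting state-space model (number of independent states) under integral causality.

#2 |Sf1  (Sf1 (Sf) sets flow on bond)
#4 |J2  (Se1 (Se) sets effort on bond)
#0 |J1  (J2 effort already set via bond 4)
#1 |J3  (common-e at J2 fixed by 4)
#5 |R1  (0-jn J2 has e-setter on 4)
#3 |I1  (J1 effort already set via bond 0)

1  (I1 all integral)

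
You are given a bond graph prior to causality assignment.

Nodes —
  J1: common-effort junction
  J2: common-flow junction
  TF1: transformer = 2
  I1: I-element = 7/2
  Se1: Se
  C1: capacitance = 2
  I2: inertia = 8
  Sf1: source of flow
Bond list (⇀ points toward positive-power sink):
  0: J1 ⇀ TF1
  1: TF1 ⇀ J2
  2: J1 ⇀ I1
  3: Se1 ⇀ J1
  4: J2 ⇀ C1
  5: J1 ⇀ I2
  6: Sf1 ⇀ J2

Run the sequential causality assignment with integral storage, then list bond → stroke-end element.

bond 0 stroke→TF1
bond 1 stroke→J2
bond 2 stroke→I1
bond 3 stroke→J1
bond 4 stroke→J2
bond 5 stroke→I2
bond 6 stroke→Sf1

bond 3 |J1  (Se1 fixes effort; stroke away)
bond 6 |Sf1  (Sf1 (Sf) sets flow on bond)
bond 0 |TF1  (common-e at J1 fixed by 3)
bond 2 |I1  (J1: bond 3 brought effort, rest push out)
bond 5 |I2  (common-e at J1 fixed by 3)
bond 1 |J2  (1-jn J2 has f-setter on 6)
bond 4 |J2  (common-f at J2 fixed by 6)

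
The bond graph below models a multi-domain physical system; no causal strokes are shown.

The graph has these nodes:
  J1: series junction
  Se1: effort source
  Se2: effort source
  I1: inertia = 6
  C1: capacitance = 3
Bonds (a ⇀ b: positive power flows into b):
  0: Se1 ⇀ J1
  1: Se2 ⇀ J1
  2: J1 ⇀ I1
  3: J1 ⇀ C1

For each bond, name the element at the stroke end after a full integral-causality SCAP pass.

#0 stroke at J1
#1 stroke at J1
#2 stroke at I1
#3 stroke at J1

β0 →J1  (Se1: effort source, stroke at far end)
β1 →J1  (Se2 fixes effort; stroke away)
β2 →I1  (I1 integral (f out))
β3 →J1  (J1 flow already set via bond 2)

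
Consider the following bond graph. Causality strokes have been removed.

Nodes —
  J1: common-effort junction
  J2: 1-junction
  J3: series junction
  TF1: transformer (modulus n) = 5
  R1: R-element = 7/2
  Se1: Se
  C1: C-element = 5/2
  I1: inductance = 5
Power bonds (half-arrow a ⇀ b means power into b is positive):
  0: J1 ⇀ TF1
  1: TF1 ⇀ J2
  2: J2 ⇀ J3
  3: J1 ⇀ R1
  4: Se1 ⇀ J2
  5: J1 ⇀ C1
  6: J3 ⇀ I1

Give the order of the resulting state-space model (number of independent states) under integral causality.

2  (C1, I1 all integral)

#4 stroke→J2  (source Se1 imposes e)
#5 stroke→J1  (C1: C, integral causality)
#0 stroke→TF1  (0-jn J1 has e-setter on 5)
#3 stroke→R1  (common-e at J1 fixed by 5)
#1 stroke→J2  (TF TF1: opposite of bond 0)
#2 stroke→J3  (closing 1-jn rule on J2)
#6 stroke→I1  (J3 needs exactly one f-in)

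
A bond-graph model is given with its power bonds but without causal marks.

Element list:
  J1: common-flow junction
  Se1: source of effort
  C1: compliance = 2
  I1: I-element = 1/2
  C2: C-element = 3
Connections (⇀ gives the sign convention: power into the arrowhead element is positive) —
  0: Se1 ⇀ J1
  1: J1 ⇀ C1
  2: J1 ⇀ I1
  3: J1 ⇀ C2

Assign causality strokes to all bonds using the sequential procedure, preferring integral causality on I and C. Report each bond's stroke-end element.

β0 stroke→J1  (Se1 fixes effort; stroke away)
β1 stroke→J1  (prefer integral on C1)
β2 stroke→I1  (prefer integral on I1)
β3 stroke→J1  (1-jn J1 has f-setter on 2)

β0 |J1
β1 |J1
β2 |I1
β3 |J1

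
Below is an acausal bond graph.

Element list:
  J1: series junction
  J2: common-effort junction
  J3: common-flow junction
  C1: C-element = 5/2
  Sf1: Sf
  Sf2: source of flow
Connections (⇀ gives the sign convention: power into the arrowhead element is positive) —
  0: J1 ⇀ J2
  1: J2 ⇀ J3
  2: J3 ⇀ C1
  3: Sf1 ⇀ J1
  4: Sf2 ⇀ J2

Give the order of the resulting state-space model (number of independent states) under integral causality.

1  (C1 all integral)

β3 →Sf1  (source Sf1 imposes f)
β4 →Sf2  (source Sf2 imposes f)
β0 →J1  (J1 flow already set via bond 3)
β1 →J2  (J2 needs exactly one e-in)
β2 →J3  (J3: bond 1 brought flow, rest push out)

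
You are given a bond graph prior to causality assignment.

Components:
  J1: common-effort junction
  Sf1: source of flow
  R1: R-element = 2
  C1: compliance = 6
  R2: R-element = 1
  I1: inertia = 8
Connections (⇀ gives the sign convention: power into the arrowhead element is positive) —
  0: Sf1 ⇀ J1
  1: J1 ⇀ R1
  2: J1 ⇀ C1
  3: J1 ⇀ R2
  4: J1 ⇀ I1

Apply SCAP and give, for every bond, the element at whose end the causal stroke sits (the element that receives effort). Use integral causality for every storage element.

β0 |Sf1  (Sf1 (Sf) sets flow on bond)
β2 |J1  (C1: C, integral causality)
β1 |R1  (0-jn J1 has e-setter on 2)
β3 |R2  (J1 effort already set via bond 2)
β4 |I1  (J1: bond 2 brought effort, rest push out)

β0 stroke at Sf1
β1 stroke at R1
β2 stroke at J1
β3 stroke at R2
β4 stroke at I1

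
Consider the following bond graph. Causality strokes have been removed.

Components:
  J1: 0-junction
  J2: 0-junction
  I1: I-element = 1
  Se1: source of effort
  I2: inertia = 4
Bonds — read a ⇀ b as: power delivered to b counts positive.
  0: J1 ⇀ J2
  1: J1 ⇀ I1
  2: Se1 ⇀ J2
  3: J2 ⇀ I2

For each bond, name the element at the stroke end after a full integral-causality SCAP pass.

b2 stroke→J2  (Se1 (Se) sets effort on bond)
b0 stroke→J1  (0-jn J2 has e-setter on 2)
b3 stroke→I2  (J2 effort already set via bond 2)
b1 stroke→I1  (J1: bond 0 brought effort, rest push out)

#0 |J1
#1 |I1
#2 |J2
#3 |I2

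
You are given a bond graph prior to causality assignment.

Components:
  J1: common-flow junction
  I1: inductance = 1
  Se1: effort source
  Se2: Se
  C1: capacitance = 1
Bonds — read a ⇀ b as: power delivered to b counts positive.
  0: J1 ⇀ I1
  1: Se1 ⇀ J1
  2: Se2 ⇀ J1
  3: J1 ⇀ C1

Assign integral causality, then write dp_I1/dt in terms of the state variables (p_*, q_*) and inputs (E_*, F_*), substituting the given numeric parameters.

b1 →J1  (Se1: effort source, stroke at far end)
b2 →J1  (Se2 fixes effort; stroke away)
b0 →I1  (I1: I, integral causality)
b3 →J1  (J1 flow already set via bond 0)

dp_I1/dt = E_Se1 + E_Se2 - q_C1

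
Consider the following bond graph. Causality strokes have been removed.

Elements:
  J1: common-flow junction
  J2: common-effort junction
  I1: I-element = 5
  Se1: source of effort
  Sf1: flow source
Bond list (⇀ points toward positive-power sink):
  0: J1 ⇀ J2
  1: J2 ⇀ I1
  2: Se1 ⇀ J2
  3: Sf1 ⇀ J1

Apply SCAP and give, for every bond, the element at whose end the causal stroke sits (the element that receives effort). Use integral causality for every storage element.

#2 |J2  (Se1 (Se) sets effort on bond)
#3 |Sf1  (Sf1 (Sf) sets flow on bond)
#0 |J1  (1-jn J1 has f-setter on 3)
#1 |I1  (J2 effort already set via bond 2)

bond 0 |J1
bond 1 |I1
bond 2 |J2
bond 3 |Sf1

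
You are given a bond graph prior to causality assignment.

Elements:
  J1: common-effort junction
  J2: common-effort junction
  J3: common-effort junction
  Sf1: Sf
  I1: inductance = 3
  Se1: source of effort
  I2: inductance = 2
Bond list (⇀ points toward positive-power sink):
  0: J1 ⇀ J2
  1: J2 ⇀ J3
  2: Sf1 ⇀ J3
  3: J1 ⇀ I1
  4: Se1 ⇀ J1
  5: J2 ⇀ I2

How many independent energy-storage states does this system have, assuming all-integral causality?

#2 |Sf1  (source Sf1 imposes f)
#4 |J1  (Se1: effort source, stroke at far end)
#0 |J2  (0-jn J1 has e-setter on 4)
#3 |I1  (J1 effort already set via bond 4)
#1 |J3  (J2: bond 0 brought effort, rest push out)
#5 |I2  (0-jn J2 has e-setter on 0)

2  (I1, I2 all integral)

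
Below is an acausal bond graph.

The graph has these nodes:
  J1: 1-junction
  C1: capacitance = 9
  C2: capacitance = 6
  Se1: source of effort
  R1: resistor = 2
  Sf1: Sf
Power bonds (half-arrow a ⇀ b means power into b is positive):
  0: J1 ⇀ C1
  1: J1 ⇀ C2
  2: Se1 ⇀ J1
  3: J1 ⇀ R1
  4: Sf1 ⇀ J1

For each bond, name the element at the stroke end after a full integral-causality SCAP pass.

b0 →J1
b1 →J1
b2 →J1
b3 →J1
b4 →Sf1

#2 stroke at J1  (source Se1 imposes e)
#4 stroke at Sf1  (Sf1 fixes flow; stroke at Sf1)
#0 stroke at J1  (J1: bond 4 brought flow, rest push out)
#1 stroke at J1  (J1 flow already set via bond 4)
#3 stroke at J1  (J1: bond 4 brought flow, rest push out)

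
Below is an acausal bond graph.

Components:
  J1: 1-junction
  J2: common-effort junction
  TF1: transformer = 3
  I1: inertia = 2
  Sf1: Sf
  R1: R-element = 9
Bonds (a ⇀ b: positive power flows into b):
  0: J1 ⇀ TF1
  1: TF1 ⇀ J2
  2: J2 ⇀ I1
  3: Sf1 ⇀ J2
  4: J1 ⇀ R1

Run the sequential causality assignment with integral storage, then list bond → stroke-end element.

#3 |Sf1  (Sf1 (Sf) sets flow on bond)
#2 |I1  (I1 outputs flow p/I1)
#1 |J2  (only one effort-in slot at J2)
#0 |TF1  (TF1: transformer flips bond 1)
#4 |J1  (J1 flow already set via bond 0)

bond 0 →TF1
bond 1 →J2
bond 2 →I1
bond 3 →Sf1
bond 4 →J1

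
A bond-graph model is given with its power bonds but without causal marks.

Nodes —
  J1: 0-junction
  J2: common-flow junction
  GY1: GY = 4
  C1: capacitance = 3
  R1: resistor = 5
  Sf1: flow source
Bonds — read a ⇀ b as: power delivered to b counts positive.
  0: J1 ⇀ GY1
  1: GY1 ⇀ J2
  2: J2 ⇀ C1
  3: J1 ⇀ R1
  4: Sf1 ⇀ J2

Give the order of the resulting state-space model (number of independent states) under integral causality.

β4 stroke→Sf1  (Sf1 (Sf) sets flow on bond)
β1 stroke→J2  (1-jn J2 has f-setter on 4)
β2 stroke→J2  (J2 flow already set via bond 4)
β0 stroke→J1  (GY1: gyrator matches bond 1)
β3 stroke→R1  (0-jn J1 has e-setter on 0)

1  (C1 all integral)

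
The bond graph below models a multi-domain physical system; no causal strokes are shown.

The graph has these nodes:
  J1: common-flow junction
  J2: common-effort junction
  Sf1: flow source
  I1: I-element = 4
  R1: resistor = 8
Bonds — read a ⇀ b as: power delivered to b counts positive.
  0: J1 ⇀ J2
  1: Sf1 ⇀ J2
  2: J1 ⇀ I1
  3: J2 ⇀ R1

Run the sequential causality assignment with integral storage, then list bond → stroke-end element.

β1 stroke at Sf1  (source Sf1 imposes f)
β2 stroke at I1  (prefer integral on I1)
β0 stroke at J1  (J1 flow already set via bond 2)
β3 stroke at J2  (J2: last free bond brings effort in)

bond 0 stroke at J1
bond 1 stroke at Sf1
bond 2 stroke at I1
bond 3 stroke at J2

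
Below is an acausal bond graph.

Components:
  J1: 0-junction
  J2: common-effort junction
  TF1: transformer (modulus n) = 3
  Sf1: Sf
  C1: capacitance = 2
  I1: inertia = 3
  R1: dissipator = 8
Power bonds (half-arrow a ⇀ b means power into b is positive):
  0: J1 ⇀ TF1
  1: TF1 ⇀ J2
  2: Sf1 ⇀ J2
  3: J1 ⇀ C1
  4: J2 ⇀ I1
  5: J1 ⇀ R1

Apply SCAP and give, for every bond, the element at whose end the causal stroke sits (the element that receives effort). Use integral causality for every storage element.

#0 |TF1
#1 |J2
#2 |Sf1
#3 |J1
#4 |I1
#5 |R1

β2 stroke→Sf1  (Sf1 fixes flow; stroke at Sf1)
β3 stroke→J1  (C1 integral (e out))
β0 stroke→TF1  (0-jn J1 has e-setter on 3)
β5 stroke→R1  (J1 effort already set via bond 3)
β1 stroke→J2  (TF1 one-in-one-out from 0)
β4 stroke→I1  (J2: bond 1 brought effort, rest push out)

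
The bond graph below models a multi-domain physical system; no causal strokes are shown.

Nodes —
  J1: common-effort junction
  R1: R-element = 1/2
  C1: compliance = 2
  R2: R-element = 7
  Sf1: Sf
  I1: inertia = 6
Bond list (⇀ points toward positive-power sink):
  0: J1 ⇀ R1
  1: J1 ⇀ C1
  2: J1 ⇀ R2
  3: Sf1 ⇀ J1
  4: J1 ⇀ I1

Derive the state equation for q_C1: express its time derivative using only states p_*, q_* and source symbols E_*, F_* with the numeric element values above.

β3 stroke→Sf1  (Sf1 (Sf) sets flow on bond)
β1 stroke→J1  (prefer integral on C1)
β0 stroke→R1  (J1 effort already set via bond 1)
β2 stroke→R2  (J1 effort already set via bond 1)
β4 stroke→I1  (J1 effort already set via bond 1)

dq_C1/dt = F_Sf1 - p_I1/6 - 15*q_C1/14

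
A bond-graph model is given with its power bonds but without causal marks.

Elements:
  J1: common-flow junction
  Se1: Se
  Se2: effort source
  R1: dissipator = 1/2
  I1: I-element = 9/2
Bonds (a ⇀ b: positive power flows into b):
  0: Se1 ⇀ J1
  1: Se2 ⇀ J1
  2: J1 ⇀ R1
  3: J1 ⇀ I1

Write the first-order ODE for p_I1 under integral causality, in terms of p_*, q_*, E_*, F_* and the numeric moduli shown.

dp_I1/dt = E_Se1 + E_Se2 - p_I1/9

bond 0 stroke→J1  (Se1: effort source, stroke at far end)
bond 1 stroke→J1  (Se2 (Se) sets effort on bond)
bond 3 stroke→I1  (I1 outputs flow p/I1)
bond 2 stroke→J1  (common-f at J1 fixed by 3)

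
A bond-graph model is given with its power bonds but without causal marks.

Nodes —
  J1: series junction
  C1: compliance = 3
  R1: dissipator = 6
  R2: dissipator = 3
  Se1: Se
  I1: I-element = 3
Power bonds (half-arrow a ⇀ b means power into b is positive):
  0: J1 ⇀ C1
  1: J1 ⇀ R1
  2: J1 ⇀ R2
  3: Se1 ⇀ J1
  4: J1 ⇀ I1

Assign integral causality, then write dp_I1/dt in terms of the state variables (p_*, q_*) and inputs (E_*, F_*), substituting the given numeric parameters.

b3 →J1  (Se1 fixes effort; stroke away)
b0 →J1  (C1 integral (e out))
b4 →I1  (I1 integral (f out))
b1 →J1  (J1: bond 4 brought flow, rest push out)
b2 →J1  (common-f at J1 fixed by 4)

dp_I1/dt = E_Se1 - 3*p_I1 - q_C1/3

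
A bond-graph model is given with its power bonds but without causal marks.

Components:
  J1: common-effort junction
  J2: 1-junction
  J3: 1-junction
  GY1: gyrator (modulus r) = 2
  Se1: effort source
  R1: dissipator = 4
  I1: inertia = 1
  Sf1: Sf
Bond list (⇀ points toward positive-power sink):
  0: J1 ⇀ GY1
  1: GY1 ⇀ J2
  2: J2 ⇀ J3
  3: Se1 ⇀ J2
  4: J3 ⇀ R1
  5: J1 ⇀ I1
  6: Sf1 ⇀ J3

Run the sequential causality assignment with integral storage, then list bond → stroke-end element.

bond 0 →J1
bond 1 →J2
bond 2 →J3
bond 3 →J2
bond 4 →J3
bond 5 →I1
bond 6 →Sf1

#3 |J2  (source Se1 imposes e)
#6 |Sf1  (Sf1 (Sf) sets flow on bond)
#2 |J3  (J3: bond 6 brought flow, rest push out)
#4 |J3  (J3: bond 6 brought flow, rest push out)
#1 |J2  (J2 flow already set via bond 2)
#0 |J1  (GY1 both-in/both-out from 1)
#5 |I1  (0-jn J1 has e-setter on 0)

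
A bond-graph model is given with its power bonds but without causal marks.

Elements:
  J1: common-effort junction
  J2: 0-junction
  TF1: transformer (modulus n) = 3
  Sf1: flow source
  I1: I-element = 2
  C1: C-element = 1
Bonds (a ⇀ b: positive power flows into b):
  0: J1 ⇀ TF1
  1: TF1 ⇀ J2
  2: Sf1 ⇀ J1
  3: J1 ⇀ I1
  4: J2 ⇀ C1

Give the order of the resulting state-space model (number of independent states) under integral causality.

β2 |Sf1  (Sf1 fixes flow; stroke at Sf1)
β3 |I1  (I1: I, integral causality)
β0 |J1  (only one effort-in slot at J1)
β1 |TF1  (TF1 one-in-one-out from 0)
β4 |J2  (J2 needs exactly one e-in)

2  (C1, I1 all integral)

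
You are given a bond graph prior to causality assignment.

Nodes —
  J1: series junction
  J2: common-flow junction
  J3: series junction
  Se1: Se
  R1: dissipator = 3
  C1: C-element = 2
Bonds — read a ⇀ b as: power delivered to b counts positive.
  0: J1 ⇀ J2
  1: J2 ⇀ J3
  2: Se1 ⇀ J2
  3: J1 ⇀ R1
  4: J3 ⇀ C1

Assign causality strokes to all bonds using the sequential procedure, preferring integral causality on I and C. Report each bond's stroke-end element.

b2 stroke→J2  (source Se1 imposes e)
b4 stroke→J3  (prefer integral on C1)
b1 stroke→J2  (closing 1-jn rule on J3)
b0 stroke→J1  (J2 needs exactly one f-in)
b3 stroke→R1  (closing 1-jn rule on J1)

bond 0 →J1
bond 1 →J2
bond 2 →J2
bond 3 →R1
bond 4 →J3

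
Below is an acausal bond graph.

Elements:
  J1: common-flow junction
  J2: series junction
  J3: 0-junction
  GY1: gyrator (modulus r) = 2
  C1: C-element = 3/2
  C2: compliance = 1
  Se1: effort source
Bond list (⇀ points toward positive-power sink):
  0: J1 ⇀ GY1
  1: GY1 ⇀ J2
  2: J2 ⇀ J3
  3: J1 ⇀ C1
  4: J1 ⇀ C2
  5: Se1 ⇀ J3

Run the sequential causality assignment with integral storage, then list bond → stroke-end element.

β5 |J3  (Se1 fixes effort; stroke away)
β2 |J2  (common-e at J3 fixed by 5)
β1 |GY1  (J2: last free bond brings flow in)
β0 |GY1  (GY GY1: same side as bond 1)
β3 |J1  (common-f at J1 fixed by 0)
β4 |J1  (common-f at J1 fixed by 0)

β0 stroke→GY1
β1 stroke→GY1
β2 stroke→J2
β3 stroke→J1
β4 stroke→J1
β5 stroke→J3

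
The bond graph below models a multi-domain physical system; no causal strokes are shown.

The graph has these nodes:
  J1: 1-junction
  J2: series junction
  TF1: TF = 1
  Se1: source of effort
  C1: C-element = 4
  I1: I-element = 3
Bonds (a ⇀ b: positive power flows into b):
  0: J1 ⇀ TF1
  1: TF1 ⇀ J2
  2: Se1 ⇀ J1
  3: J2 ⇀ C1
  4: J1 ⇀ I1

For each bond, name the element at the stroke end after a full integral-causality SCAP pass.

bond 2 →J1  (Se1: effort source, stroke at far end)
bond 3 →J2  (C1: C, integral causality)
bond 1 →TF1  (closing 1-jn rule on J2)
bond 0 →J1  (TF1: transformer flips bond 1)
bond 4 →I1  (J1: last free bond brings flow in)

b0 →J1
b1 →TF1
b2 →J1
b3 →J2
b4 →I1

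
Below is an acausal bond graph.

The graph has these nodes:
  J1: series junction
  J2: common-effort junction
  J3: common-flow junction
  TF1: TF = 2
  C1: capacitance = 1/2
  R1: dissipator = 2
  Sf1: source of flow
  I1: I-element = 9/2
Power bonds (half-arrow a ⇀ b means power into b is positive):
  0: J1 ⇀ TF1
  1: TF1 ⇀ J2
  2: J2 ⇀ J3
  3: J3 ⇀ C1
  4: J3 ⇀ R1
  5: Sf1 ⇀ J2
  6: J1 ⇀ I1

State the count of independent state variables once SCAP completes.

2  (C1, I1 all integral)

bond 5 →Sf1  (Sf1 (Sf) sets flow on bond)
bond 3 →J3  (C1: C, integral causality)
bond 6 →I1  (prefer integral on I1)
bond 0 →J1  (J1 flow already set via bond 6)
bond 1 →TF1  (TF TF1: opposite of bond 0)
bond 2 →J2  (only one effort-in slot at J2)
bond 4 →J3  (1-jn J3 has f-setter on 2)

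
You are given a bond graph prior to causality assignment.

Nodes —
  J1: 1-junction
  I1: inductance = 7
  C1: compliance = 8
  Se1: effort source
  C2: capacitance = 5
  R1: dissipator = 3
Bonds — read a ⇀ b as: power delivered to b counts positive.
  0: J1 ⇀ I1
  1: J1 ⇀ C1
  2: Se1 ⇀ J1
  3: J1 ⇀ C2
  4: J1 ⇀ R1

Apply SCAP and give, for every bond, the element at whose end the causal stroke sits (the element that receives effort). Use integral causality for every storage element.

#0 stroke→I1
#1 stroke→J1
#2 stroke→J1
#3 stroke→J1
#4 stroke→J1

β2 stroke at J1  (Se1 (Se) sets effort on bond)
β0 stroke at I1  (I1: I, integral causality)
β1 stroke at J1  (J1: bond 0 brought flow, rest push out)
β3 stroke at J1  (common-f at J1 fixed by 0)
β4 stroke at J1  (1-jn J1 has f-setter on 0)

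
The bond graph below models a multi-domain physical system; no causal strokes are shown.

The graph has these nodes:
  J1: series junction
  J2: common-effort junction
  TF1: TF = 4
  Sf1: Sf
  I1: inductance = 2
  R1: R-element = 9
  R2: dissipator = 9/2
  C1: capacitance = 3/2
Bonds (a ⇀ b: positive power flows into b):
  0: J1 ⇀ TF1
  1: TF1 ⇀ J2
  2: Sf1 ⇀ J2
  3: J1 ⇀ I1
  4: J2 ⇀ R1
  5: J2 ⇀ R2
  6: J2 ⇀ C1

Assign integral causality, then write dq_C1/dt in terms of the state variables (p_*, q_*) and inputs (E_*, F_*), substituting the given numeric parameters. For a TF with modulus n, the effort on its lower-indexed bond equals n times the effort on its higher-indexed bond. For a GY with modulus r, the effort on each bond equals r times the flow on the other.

b2 stroke at Sf1  (source Sf1 imposes f)
b3 stroke at I1  (prefer integral on I1)
b0 stroke at J1  (J1: bond 3 brought flow, rest push out)
b1 stroke at TF1  (TF1: transformer flips bond 0)
b6 stroke at J2  (prefer integral on C1)
b4 stroke at R1  (0-jn J2 has e-setter on 6)
b5 stroke at R2  (J2 effort already set via bond 6)

dq_C1/dt = F_Sf1 + 2*p_I1 - 2*q_C1/9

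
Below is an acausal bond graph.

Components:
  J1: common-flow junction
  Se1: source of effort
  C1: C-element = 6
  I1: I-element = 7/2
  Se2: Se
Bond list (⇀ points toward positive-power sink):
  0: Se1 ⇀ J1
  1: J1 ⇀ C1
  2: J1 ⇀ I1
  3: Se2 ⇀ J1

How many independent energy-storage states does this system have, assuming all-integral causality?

bond 0 →J1  (Se1 fixes effort; stroke away)
bond 3 →J1  (Se2 (Se) sets effort on bond)
bond 1 →J1  (C1 integral (e out))
bond 2 →I1  (J1 needs exactly one f-in)

2  (C1, I1 all integral)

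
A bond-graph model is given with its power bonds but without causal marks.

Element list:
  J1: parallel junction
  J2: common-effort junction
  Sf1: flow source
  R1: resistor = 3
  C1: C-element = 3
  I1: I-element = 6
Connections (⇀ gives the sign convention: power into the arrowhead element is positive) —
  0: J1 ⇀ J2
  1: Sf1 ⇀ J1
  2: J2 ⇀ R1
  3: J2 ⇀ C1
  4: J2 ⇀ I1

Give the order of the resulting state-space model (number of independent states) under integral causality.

2  (C1, I1 all integral)

bond 1 stroke at Sf1  (Sf1: flow source, stroke at near end)
bond 0 stroke at J1  (closing 0-jn rule on J1)
bond 3 stroke at J2  (C1 integral (e out))
bond 2 stroke at R1  (J2 effort already set via bond 3)
bond 4 stroke at I1  (common-e at J2 fixed by 3)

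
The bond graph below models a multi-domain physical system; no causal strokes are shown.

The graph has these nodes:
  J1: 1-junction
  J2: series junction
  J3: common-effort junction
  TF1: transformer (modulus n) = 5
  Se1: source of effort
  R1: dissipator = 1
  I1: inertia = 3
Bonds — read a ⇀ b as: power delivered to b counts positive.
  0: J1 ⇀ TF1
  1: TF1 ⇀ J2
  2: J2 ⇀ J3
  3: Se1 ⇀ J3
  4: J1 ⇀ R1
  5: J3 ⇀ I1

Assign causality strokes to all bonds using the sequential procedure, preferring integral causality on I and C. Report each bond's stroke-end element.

#0 stroke→J1
#1 stroke→TF1
#2 stroke→J2
#3 stroke→J3
#4 stroke→R1
#5 stroke→I1

b3 |J3  (Se1 fixes effort; stroke away)
b2 |J2  (0-jn J3 has e-setter on 3)
b5 |I1  (J3 effort already set via bond 3)
b1 |TF1  (closing 1-jn rule on J2)
b0 |J1  (TF TF1: opposite of bond 1)
b4 |R1  (J1: last free bond brings flow in)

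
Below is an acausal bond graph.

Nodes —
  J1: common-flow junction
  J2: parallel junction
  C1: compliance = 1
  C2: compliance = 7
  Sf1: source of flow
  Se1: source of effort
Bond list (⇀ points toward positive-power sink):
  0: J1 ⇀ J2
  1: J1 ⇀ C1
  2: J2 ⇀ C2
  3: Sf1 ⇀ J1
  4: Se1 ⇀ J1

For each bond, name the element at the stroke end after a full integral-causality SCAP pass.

#0 stroke at J1
#1 stroke at J1
#2 stroke at J2
#3 stroke at Sf1
#4 stroke at J1

β3 stroke→Sf1  (source Sf1 imposes f)
β4 stroke→J1  (Se1 fixes effort; stroke away)
β0 stroke→J1  (J1 flow already set via bond 3)
β1 stroke→J1  (1-jn J1 has f-setter on 3)
β2 stroke→J2  (J2: last free bond brings effort in)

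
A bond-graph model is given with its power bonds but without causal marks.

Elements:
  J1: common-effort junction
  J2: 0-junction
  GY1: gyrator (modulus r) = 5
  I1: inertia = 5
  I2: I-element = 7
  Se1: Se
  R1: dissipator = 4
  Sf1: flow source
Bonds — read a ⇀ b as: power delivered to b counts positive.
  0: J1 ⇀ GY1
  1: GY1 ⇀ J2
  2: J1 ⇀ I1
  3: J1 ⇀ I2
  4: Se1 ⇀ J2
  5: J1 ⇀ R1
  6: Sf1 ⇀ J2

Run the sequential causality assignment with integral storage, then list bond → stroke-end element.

bond 0 stroke at GY1
bond 1 stroke at GY1
bond 2 stroke at I1
bond 3 stroke at I2
bond 4 stroke at J2
bond 5 stroke at J1
bond 6 stroke at Sf1

b4 stroke at J2  (Se1 fixes effort; stroke away)
b6 stroke at Sf1  (Sf1 (Sf) sets flow on bond)
b1 stroke at GY1  (common-e at J2 fixed by 4)
b0 stroke at GY1  (through GY1, causality inverts; strokes same side of GY1)
b2 stroke at I1  (prefer integral on I1)
b3 stroke at I2  (I2: I, integral causality)
b5 stroke at J1  (only one effort-in slot at J1)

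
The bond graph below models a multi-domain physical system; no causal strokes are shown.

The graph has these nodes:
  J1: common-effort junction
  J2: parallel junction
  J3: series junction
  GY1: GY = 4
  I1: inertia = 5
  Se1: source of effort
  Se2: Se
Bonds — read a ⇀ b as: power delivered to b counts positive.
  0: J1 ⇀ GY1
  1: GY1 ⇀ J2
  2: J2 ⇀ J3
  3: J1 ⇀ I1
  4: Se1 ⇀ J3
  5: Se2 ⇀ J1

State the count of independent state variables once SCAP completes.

1  (I1 all integral)

#4 stroke→J3  (Se1 fixes effort; stroke away)
#5 stroke→J1  (source Se2 imposes e)
#0 stroke→GY1  (J1: bond 5 brought effort, rest push out)
#3 stroke→I1  (common-e at J1 fixed by 5)
#2 stroke→J2  (J3: last free bond brings flow in)
#1 stroke→GY1  (through GY1, causality inverts; strokes same side of GY1)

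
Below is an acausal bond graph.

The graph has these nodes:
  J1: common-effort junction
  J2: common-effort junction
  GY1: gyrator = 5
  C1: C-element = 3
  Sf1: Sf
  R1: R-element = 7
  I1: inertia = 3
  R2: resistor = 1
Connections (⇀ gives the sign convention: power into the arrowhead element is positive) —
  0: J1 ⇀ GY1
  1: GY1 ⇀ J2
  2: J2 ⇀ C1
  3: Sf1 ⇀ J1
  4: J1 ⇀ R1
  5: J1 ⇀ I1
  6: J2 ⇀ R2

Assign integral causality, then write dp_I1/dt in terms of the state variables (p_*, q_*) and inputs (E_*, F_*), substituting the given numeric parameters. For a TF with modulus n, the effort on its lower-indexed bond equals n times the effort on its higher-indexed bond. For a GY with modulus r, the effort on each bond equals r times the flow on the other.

#3 stroke→Sf1  (Sf1 (Sf) sets flow on bond)
#2 stroke→J2  (C1 outputs effort q/C1)
#1 stroke→GY1  (0-jn J2 has e-setter on 2)
#6 stroke→R2  (J2 effort already set via bond 2)
#0 stroke→GY1  (GY1: gyrator matches bond 1)
#5 stroke→I1  (I1 outputs flow p/I1)
#4 stroke→J1  (J1: last free bond brings effort in)

dp_I1/dt = 7*F_Sf1 - 7*p_I1/3 - 7*q_C1/15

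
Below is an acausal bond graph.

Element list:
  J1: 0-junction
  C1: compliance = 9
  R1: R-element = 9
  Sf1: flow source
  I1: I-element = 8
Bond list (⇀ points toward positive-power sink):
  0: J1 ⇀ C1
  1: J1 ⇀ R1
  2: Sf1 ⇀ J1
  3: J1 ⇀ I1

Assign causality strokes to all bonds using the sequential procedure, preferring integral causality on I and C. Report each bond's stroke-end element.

#0 →J1
#1 →R1
#2 →Sf1
#3 →I1

#2 |Sf1  (Sf1 (Sf) sets flow on bond)
#0 |J1  (C1: C, integral causality)
#1 |R1  (common-e at J1 fixed by 0)
#3 |I1  (common-e at J1 fixed by 0)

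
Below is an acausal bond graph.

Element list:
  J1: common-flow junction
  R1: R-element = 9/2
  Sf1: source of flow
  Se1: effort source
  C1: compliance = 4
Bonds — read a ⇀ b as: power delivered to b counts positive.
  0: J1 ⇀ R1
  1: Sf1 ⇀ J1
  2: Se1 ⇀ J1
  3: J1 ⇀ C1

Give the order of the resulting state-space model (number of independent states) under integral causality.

bond 1 →Sf1  (source Sf1 imposes f)
bond 2 →J1  (Se1: effort source, stroke at far end)
bond 0 →J1  (common-f at J1 fixed by 1)
bond 3 →J1  (1-jn J1 has f-setter on 1)

1  (C1 all integral)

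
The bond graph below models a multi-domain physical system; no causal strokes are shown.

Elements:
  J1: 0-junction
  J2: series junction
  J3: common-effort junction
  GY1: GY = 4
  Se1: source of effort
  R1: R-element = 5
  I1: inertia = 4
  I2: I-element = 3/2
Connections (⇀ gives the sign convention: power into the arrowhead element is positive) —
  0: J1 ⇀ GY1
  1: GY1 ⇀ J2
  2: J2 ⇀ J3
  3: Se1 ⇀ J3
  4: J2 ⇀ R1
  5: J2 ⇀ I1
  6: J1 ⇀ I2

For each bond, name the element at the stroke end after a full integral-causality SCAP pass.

b3 →J3  (Se1 fixes effort; stroke away)
b2 →J2  (0-jn J3 has e-setter on 3)
b5 →I1  (prefer integral on I1)
b1 →J2  (1-jn J2 has f-setter on 5)
b4 →J2  (1-jn J2 has f-setter on 5)
b0 →J1  (GY1 both-in/both-out from 1)
b6 →I2  (common-e at J1 fixed by 0)

b0 |J1
b1 |J2
b2 |J2
b3 |J3
b4 |J2
b5 |I1
b6 |I2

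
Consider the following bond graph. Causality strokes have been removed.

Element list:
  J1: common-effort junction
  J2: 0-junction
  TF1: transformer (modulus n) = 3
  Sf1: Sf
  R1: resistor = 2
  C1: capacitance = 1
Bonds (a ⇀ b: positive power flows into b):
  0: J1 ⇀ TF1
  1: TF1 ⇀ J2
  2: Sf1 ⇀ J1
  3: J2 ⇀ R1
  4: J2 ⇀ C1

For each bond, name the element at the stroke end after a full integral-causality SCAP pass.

b2 stroke at Sf1  (Sf1 (Sf) sets flow on bond)
b0 stroke at J1  (J1 needs exactly one e-in)
b1 stroke at TF1  (TF1 one-in-one-out from 0)
b4 stroke at J2  (C1 integral (e out))
b3 stroke at R1  (common-e at J2 fixed by 4)

bond 0 |J1
bond 1 |TF1
bond 2 |Sf1
bond 3 |R1
bond 4 |J2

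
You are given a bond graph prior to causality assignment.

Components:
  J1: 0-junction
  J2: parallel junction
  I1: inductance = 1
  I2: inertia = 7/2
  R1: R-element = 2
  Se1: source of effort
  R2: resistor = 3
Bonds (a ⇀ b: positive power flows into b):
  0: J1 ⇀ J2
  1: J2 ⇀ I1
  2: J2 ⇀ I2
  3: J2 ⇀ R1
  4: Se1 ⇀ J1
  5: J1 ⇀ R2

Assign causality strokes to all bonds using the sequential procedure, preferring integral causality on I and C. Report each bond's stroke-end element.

β0 →J2
β1 →I1
β2 →I2
β3 →R1
β4 →J1
β5 →R2

bond 4 →J1  (Se1: effort source, stroke at far end)
bond 0 →J2  (0-jn J1 has e-setter on 4)
bond 5 →R2  (J1: bond 4 brought effort, rest push out)
bond 1 →I1  (0-jn J2 has e-setter on 0)
bond 2 →I2  (common-e at J2 fixed by 0)
bond 3 →R1  (J2 effort already set via bond 0)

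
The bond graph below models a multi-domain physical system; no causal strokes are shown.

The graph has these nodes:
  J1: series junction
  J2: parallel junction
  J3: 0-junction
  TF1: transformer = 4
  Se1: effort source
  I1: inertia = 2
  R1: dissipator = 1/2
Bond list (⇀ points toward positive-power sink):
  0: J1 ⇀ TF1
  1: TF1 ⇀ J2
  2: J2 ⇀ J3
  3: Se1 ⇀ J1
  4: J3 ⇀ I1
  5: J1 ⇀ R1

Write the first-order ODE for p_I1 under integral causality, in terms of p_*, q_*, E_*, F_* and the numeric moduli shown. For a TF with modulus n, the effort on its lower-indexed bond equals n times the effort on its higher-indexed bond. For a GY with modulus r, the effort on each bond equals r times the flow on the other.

dp_I1/dt = E_Se1/4 - p_I1/64

bond 3 stroke→J1  (Se1 fixes effort; stroke away)
bond 4 stroke→I1  (I1 integral (f out))
bond 2 stroke→J3  (only one effort-in slot at J3)
bond 1 stroke→J2  (only one effort-in slot at J2)
bond 0 stroke→TF1  (TF1 one-in-one-out from 1)
bond 5 stroke→J1  (1-jn J1 has f-setter on 0)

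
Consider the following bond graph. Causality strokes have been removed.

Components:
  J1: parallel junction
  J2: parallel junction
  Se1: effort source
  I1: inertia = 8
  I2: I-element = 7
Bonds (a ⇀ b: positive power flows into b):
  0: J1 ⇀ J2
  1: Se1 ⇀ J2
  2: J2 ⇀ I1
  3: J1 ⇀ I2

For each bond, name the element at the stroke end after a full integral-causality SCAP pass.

bond 0 stroke→J1
bond 1 stroke→J2
bond 2 stroke→I1
bond 3 stroke→I2

bond 1 stroke→J2  (source Se1 imposes e)
bond 0 stroke→J1  (J2: bond 1 brought effort, rest push out)
bond 2 stroke→I1  (J2: bond 1 brought effort, rest push out)
bond 3 stroke→I2  (common-e at J1 fixed by 0)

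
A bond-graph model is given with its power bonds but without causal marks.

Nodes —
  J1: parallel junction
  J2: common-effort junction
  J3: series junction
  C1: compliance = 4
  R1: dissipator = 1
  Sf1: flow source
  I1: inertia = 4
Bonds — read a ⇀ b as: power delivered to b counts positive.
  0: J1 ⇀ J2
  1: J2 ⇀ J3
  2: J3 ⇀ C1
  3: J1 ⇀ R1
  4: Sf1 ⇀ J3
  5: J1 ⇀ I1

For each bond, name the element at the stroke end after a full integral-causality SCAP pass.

β4 stroke at Sf1  (source Sf1 imposes f)
β1 stroke at J3  (J3: bond 4 brought flow, rest push out)
β2 stroke at J3  (J3 flow already set via bond 4)
β0 stroke at J2  (only one effort-in slot at J2)
β5 stroke at I1  (I1: I, integral causality)
β3 stroke at J1  (J1: last free bond brings effort in)

β0 →J2
β1 →J3
β2 →J3
β3 →J1
β4 →Sf1
β5 →I1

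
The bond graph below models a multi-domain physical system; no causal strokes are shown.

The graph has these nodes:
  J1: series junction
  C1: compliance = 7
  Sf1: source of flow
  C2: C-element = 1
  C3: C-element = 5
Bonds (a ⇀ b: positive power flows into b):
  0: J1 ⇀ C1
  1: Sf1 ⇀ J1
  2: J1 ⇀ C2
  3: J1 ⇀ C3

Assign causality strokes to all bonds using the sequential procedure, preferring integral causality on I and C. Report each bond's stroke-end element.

bond 1 |Sf1  (Sf1 (Sf) sets flow on bond)
bond 0 |J1  (J1: bond 1 brought flow, rest push out)
bond 2 |J1  (1-jn J1 has f-setter on 1)
bond 3 |J1  (J1: bond 1 brought flow, rest push out)

b0 stroke at J1
b1 stroke at Sf1
b2 stroke at J1
b3 stroke at J1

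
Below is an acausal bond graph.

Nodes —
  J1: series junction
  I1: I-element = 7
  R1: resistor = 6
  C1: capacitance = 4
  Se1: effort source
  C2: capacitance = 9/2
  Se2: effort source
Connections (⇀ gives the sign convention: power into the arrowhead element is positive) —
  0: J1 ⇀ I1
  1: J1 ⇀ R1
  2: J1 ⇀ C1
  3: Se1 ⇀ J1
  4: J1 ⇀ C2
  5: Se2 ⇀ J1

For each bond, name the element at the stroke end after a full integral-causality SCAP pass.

β3 stroke at J1  (source Se1 imposes e)
β5 stroke at J1  (Se2 (Se) sets effort on bond)
β0 stroke at I1  (prefer integral on I1)
β1 stroke at J1  (J1: bond 0 brought flow, rest push out)
β2 stroke at J1  (common-f at J1 fixed by 0)
β4 stroke at J1  (common-f at J1 fixed by 0)

β0 →I1
β1 →J1
β2 →J1
β3 →J1
β4 →J1
β5 →J1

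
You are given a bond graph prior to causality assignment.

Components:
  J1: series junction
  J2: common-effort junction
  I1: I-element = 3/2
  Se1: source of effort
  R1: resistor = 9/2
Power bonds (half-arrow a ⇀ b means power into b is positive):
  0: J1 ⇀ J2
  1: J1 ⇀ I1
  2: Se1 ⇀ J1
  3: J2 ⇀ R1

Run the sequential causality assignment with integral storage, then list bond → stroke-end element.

#0 stroke at J1
#1 stroke at I1
#2 stroke at J1
#3 stroke at J2

bond 2 |J1  (Se1: effort source, stroke at far end)
bond 1 |I1  (prefer integral on I1)
bond 0 |J1  (common-f at J1 fixed by 1)
bond 3 |J2  (only one effort-in slot at J2)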